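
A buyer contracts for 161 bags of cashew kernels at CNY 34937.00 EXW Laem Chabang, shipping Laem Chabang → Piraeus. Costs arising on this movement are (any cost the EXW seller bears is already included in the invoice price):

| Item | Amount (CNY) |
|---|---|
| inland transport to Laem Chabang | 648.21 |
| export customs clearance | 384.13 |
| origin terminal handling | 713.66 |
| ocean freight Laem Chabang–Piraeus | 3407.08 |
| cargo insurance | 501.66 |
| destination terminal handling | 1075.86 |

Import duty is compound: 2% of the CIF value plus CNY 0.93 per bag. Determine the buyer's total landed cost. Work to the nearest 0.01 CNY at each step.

Total landed cost: CNY 42629.16

EXW: the seller makes goods available at their premises; the buyer bears all onward costs.
CIF value = EXW price + inland to port + export clearance + origin terminal + freight + insurance = 34937.00 + 648.21 + 384.13 + 713.66 + 3407.08 + 501.66 = 40591.74
Ad valorem component: 40591.74 × 2% = 811.83
Specific component: 161 × 0.93 = 149.73
Import duty = 811.83 + 149.73 = 961.56
Buyer bears: inland to port 648.21 + export clearance 384.13 + origin terminal 713.66 + freight 3407.08 + insurance 501.66 + destination terminal 1075.86 + duty 961.56 = 7692.16
Landed cost = invoice 34937.00 + 7692.16 = 42629.16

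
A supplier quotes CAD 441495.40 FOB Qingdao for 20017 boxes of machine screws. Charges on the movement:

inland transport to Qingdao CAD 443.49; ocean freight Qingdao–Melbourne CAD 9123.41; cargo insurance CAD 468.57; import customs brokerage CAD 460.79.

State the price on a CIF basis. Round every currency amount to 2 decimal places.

CIF price: CAD 451087.38

Not relevant to the conversion: inland to port — on the seller under both FOB and CIF; already in the FOB price and stays in the CIF price. brokerage — on the buyer under both terms; not part of either seller's price.
From FOB to CIF, the seller additionally bears: freight, insurance.
CIF price = 441495.40 + 9123.41 + 468.57 = 451087.38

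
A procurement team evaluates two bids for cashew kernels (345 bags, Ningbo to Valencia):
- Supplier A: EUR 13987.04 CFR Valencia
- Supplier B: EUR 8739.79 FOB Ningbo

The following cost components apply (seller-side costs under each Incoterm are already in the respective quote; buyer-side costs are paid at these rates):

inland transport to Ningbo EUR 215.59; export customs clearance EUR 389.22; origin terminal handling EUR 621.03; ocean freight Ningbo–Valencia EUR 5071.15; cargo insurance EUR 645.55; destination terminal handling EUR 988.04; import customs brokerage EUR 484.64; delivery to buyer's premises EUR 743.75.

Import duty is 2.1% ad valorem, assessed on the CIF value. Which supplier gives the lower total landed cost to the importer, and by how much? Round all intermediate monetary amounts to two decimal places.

Supplier B is cheaper by EUR 179.79

Supplier A (CFR):
CIF value = CFR price + insurance = 13987.04 + 645.55 = 14632.59
Import duty = 14632.59 × 2.1% = 307.28
Buyer bears (A): 645.55 + 988.04 + 484.64 + 743.75 = 2861.98
Landed cost (A) = invoice 13987.04 + 2861.98 + duty 307.28 = 17156.30
Supplier B (FOB):
CIF value = FOB price + freight + insurance = 8739.79 + 5071.15 + 645.55 = 14456.49
Import duty = 14456.49 × 2.1% = 303.59
Buyer bears (B): 5071.15 + 645.55 + 988.04 + 484.64 + 743.75 = 7933.13
Landed cost (B) = invoice 8739.79 + 7933.13 + duty 303.59 = 16976.51
Difference = |17156.30 − 16976.51| = 179.79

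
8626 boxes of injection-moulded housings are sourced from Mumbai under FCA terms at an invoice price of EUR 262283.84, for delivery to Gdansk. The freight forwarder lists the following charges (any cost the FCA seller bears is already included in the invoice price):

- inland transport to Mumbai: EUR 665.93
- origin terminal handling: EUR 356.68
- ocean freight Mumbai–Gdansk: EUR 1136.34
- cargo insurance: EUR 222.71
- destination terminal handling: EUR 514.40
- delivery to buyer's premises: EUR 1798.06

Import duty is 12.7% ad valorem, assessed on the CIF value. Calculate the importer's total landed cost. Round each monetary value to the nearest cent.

Total landed cost: EUR 299839.98

FCA: the seller delivers export-cleared goods to the carrier; the buyer bears costs from that point.
Already in the invoice (seller's account under FCA): inland to port — exclude.
CIF value = FCA price + origin terminal + freight + insurance = 262283.84 + 356.68 + 1136.34 + 222.71 = 263999.57
Import duty = 263999.57 × 12.7% = 33527.95
Buyer bears: origin terminal 356.68 + freight 1136.34 + insurance 222.71 + destination terminal 514.40 + delivery 1798.06 + duty 33527.95 = 37556.14
Landed cost = invoice 262283.84 + 37556.14 = 299839.98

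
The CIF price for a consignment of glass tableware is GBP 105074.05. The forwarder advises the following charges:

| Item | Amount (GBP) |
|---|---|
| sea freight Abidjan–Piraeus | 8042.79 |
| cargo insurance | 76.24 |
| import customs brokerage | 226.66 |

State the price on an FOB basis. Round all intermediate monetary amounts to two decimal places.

FOB price: GBP 96955.02

Not relevant to the conversion: brokerage — on the buyer under both terms; not part of either seller's price.
From CIF to FOB, the seller no longer bears: freight, insurance.
FOB price = 105074.05 − 8042.79 − 76.24 = 96955.02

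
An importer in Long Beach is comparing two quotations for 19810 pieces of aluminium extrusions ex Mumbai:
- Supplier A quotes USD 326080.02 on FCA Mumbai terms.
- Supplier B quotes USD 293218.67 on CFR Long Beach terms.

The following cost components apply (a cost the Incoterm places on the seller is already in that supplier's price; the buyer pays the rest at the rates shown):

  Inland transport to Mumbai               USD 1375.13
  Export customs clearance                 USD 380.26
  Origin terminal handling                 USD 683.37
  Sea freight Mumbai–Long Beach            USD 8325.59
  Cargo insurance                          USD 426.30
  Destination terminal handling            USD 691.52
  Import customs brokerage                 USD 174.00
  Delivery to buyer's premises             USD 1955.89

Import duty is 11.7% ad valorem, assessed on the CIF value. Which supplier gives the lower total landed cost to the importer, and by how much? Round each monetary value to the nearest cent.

Supplier B is cheaper by USD 46769.14

Supplier A (FCA):
CIF value = FCA price + origin terminal + freight + insurance = 326080.02 + 683.37 + 8325.59 + 426.30 = 335515.28
Import duty = 335515.28 × 11.7% = 39255.29
Buyer bears (A): 683.37 + 8325.59 + 426.30 + 691.52 + 174.00 + 1955.89 = 12256.67
Landed cost (A) = invoice 326080.02 + 12256.67 + duty 39255.29 = 377591.98
Supplier B (CFR):
CIF value = CFR price + insurance = 293218.67 + 426.30 = 293644.97
Import duty = 293644.97 × 11.7% = 34356.46
Buyer bears (B): 426.30 + 691.52 + 174.00 + 1955.89 = 3247.71
Landed cost (B) = invoice 293218.67 + 3247.71 + duty 34356.46 = 330822.84
Difference = |377591.98 − 330822.84| = 46769.14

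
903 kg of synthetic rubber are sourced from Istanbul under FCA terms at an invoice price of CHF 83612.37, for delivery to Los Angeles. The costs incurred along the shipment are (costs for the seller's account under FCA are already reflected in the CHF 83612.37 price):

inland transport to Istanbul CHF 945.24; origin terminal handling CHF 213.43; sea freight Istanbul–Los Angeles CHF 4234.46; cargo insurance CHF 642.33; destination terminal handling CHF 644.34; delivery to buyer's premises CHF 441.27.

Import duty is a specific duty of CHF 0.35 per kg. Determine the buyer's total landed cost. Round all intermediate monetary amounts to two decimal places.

FCA: the seller delivers export-cleared goods to the carrier; the buyer bears costs from that point.
Already in the invoice (seller's account under FCA): inland to port — exclude.
CIF value = FCA price + origin terminal + freight + insurance = 83612.37 + 213.43 + 4234.46 + 642.33 = 88702.59
Import duty = 903 × 0.35 = 316.05
Buyer bears: origin terminal 213.43 + freight 4234.46 + insurance 642.33 + destination terminal 644.34 + delivery 441.27 + duty 316.05 = 6491.88
Landed cost = invoice 83612.37 + 6491.88 = 90104.25

Total landed cost: CHF 90104.25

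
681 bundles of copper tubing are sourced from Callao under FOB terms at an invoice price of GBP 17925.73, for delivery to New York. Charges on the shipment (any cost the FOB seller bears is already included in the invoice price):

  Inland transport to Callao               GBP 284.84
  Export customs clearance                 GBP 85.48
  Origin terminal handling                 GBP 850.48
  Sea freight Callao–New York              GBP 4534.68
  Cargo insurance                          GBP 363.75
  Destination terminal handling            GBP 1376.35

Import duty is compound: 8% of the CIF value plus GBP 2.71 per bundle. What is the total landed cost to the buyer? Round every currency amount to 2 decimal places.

FOB: the seller bears costs until goods are on board at the origin port; the buyer bears freight, insurance and all costs thereafter.
Already in the invoice (seller's account under FOB): inland to port, export clearance, origin terminal — exclude.
CIF value = FOB price + freight + insurance = 17925.73 + 4534.68 + 363.75 = 22824.16
Ad valorem component: 22824.16 × 8% = 1825.93
Specific component: 681 × 2.71 = 1845.51
Import duty = 1825.93 + 1845.51 = 3671.44
Buyer bears: freight 4534.68 + insurance 363.75 + destination terminal 1376.35 + duty 3671.44 = 9946.22
Landed cost = invoice 17925.73 + 9946.22 = 27871.95

Total landed cost: GBP 27871.95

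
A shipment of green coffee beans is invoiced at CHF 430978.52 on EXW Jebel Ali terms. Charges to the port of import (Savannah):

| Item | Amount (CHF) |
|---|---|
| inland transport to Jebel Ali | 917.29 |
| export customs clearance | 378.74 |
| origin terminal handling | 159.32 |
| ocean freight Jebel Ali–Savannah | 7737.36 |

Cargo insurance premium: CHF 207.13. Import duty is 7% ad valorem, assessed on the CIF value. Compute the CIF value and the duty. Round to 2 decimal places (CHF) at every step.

CIF value: CHF 440378.36; import duty: CHF 30826.49

CIF = EXW price + pre-shipment costs + freight + insurance
CIF = 430978.52 + 917.29 + 378.74 + 159.32 + 7737.36 + 207.13 = 440378.36
Import duty = 440378.36 × 7% = 30826.49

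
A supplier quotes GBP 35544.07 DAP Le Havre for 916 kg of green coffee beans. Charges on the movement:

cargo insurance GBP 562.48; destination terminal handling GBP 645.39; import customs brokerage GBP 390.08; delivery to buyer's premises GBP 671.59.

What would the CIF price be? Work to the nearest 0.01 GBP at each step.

Not relevant to the conversion: insurance — on the seller under both DAP and CIF; already in the DAP price and stays in the CIF price. brokerage — on the buyer under both terms; not part of either seller's price.
From DAP to CIF, the seller no longer bears: destination terminal, delivery.
CIF price = 35544.07 − 645.39 − 671.59 = 34227.09

CIF price: GBP 34227.09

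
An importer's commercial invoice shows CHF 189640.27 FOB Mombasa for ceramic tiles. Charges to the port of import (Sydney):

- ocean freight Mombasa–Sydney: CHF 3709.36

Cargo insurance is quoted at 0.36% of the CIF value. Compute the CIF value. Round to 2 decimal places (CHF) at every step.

CIF value: CHF 194048.20

Let C be the CIF value. C = FOB price + freight + 0.36% × C
C − 0.36% × C = 189640.27 + 3709.36
0.9964 × C = 193349.63
C = 193349.63 / 0.9964 = 194048.20
Insurance premium = 0.36% × 194048.20 = 698.57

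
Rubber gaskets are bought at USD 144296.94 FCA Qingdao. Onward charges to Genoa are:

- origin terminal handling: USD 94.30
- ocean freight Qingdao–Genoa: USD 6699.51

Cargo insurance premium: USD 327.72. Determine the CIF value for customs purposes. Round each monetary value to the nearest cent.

CIF = FCA price + pre-shipment costs + freight + insurance
CIF = 144296.94 + 94.30 + 6699.51 + 327.72 = 151418.47

CIF value: USD 151418.47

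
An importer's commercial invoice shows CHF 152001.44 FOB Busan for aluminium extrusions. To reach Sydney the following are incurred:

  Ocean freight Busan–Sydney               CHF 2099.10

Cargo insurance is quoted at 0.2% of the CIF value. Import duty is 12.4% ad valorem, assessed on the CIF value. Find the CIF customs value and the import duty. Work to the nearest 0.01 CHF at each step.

Let C be the CIF value. C = FOB price + freight + 0.2% × C
C − 0.2% × C = 152001.44 + 2099.10
0.998 × C = 154100.54
C = 154100.54 / 0.998 = 154409.36
Insurance premium = 0.2% × 154409.36 = 308.82
Import duty = 154409.36 × 12.4% = 19146.76

CIF value: CHF 154409.36; import duty: CHF 19146.76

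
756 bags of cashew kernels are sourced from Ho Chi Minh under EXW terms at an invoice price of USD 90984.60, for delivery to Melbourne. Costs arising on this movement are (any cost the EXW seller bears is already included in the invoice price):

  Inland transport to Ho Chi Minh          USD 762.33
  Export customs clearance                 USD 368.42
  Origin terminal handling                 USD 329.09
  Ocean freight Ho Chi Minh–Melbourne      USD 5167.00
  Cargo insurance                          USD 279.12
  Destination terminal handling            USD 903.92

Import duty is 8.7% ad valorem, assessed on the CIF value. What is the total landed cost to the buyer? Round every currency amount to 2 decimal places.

Total landed cost: USD 107310.96

EXW: the seller makes goods available at their premises; the buyer bears all onward costs.
CIF value = EXW price + inland to port + export clearance + origin terminal + freight + insurance = 90984.60 + 762.33 + 368.42 + 329.09 + 5167.00 + 279.12 = 97890.56
Import duty = 97890.56 × 8.7% = 8516.48
Buyer bears: inland to port 762.33 + export clearance 368.42 + origin terminal 329.09 + freight 5167.00 + insurance 279.12 + destination terminal 903.92 + duty 8516.48 = 16326.36
Landed cost = invoice 90984.60 + 16326.36 = 107310.96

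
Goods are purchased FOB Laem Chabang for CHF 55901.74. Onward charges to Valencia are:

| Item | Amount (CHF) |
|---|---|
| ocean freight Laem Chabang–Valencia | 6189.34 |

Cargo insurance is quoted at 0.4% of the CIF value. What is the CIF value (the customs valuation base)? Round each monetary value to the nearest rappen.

Let C be the CIF value. C = FOB price + freight + 0.4% × C
C − 0.4% × C = 55901.74 + 6189.34
0.996 × C = 62091.08
C = 62091.08 / 0.996 = 62340.44
Insurance premium = 0.4% × 62340.44 = 249.36

CIF value: CHF 62340.44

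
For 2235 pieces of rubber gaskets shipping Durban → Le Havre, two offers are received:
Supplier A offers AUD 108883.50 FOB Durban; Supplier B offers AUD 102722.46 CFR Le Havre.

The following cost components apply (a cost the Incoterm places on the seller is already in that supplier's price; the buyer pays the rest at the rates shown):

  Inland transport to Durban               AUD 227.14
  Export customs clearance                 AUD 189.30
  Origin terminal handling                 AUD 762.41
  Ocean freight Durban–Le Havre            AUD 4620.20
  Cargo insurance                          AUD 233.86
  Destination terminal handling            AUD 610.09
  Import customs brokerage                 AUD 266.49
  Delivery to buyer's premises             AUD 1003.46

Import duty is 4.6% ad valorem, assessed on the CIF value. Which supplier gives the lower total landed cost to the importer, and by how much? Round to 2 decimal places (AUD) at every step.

Supplier A (FOB):
CIF value = FOB price + freight + insurance = 108883.50 + 4620.20 + 233.86 = 113737.56
Import duty = 113737.56 × 4.6% = 5231.93
Buyer bears (A): 4620.20 + 233.86 + 610.09 + 266.49 + 1003.46 = 6734.10
Landed cost (A) = invoice 108883.50 + 6734.10 + duty 5231.93 = 120849.53
Supplier B (CFR):
CIF value = CFR price + insurance = 102722.46 + 233.86 = 102956.32
Import duty = 102956.32 × 4.6% = 4735.99
Buyer bears (B): 233.86 + 610.09 + 266.49 + 1003.46 = 2113.90
Landed cost (B) = invoice 102722.46 + 2113.90 + duty 4735.99 = 109572.35
Difference = |120849.53 − 109572.35| = 11277.18

Supplier B is cheaper by AUD 11277.18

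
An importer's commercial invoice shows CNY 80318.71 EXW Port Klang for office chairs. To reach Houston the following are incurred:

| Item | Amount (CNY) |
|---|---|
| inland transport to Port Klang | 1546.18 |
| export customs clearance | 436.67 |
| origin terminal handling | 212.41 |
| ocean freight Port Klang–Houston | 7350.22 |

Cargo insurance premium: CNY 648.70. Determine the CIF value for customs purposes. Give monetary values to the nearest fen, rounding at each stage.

CIF = EXW price + pre-shipment costs + freight + insurance
CIF = 80318.71 + 1546.18 + 436.67 + 212.41 + 7350.22 + 648.70 = 90512.89

CIF value: CNY 90512.89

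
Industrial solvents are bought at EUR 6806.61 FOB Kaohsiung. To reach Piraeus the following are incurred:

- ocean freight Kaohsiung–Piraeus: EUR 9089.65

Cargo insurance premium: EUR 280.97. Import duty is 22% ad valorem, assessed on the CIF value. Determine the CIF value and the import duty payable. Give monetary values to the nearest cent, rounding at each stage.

CIF value: EUR 16177.23; import duty: EUR 3558.99

CIF = FOB price + freight + insurance
CIF = 6806.61 + 9089.65 + 280.97 = 16177.23
Import duty = 16177.23 × 22% = 3558.99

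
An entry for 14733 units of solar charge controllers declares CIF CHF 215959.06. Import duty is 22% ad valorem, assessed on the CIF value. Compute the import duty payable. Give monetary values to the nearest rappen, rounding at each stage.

Import duty = 215959.06 × 22% = 47510.99

Import duty: CHF 47510.99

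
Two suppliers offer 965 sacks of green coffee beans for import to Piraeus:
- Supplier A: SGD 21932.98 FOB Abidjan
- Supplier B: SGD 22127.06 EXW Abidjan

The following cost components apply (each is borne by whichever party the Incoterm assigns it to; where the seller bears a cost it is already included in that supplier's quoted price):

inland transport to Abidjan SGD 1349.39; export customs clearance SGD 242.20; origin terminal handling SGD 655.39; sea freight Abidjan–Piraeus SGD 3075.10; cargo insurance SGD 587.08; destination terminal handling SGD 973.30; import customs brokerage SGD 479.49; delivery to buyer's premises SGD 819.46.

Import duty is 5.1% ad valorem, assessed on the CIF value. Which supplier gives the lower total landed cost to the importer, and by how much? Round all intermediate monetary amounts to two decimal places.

Supplier A is cheaper by SGD 2565.56

Supplier A (FOB):
CIF value = FOB price + freight + insurance = 21932.98 + 3075.10 + 587.08 = 25595.16
Import duty = 25595.16 × 5.1% = 1305.35
Buyer bears (A): 3075.10 + 587.08 + 973.30 + 479.49 + 819.46 = 5934.43
Landed cost (A) = invoice 21932.98 + 5934.43 + duty 1305.35 = 29172.76
Supplier B (EXW):
CIF value = EXW price + inland to port + export clearance + origin terminal + freight + insurance = 22127.06 + 1349.39 + 242.20 + 655.39 + 3075.10 + 587.08 = 28036.22
Import duty = 28036.22 × 5.1% = 1429.85
Buyer bears (B): 1349.39 + 242.20 + 655.39 + 3075.10 + 587.08 + 973.30 + 479.49 + 819.46 = 8181.41
Landed cost (B) = invoice 22127.06 + 8181.41 + duty 1429.85 = 31738.32
Difference = |29172.76 − 31738.32| = 2565.56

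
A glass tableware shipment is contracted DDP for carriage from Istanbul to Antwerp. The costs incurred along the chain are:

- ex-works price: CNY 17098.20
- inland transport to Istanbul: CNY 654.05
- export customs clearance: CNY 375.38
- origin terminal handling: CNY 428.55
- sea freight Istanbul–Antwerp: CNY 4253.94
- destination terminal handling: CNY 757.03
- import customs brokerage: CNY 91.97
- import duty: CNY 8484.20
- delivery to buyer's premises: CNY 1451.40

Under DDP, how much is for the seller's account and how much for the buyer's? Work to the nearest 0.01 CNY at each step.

DDP: the seller bears all costs including import duty.
Seller's account: goods 17098.20 + inland to port 654.05 + export clearance 375.38 + origin terminal 428.55 + freight 4253.94 + destination terminal 757.03 + brokerage 91.97 + duty 8484.20 + delivery 1451.40 = 33594.72
Buyer's account: 0.00

Seller: CNY 33594.72; buyer: CNY 0.00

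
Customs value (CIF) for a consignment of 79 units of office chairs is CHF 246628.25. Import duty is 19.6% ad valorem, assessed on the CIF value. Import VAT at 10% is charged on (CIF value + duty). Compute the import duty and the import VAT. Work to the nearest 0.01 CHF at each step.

Import duty = 246628.25 × 19.6% = 48339.14
VAT base = CIF + duty = 246628.25 + 48339.14 = 294967.39
Import VAT = 294967.39 × 10% = 29496.74

Import duty: CHF 48339.14; import VAT: CHF 29496.74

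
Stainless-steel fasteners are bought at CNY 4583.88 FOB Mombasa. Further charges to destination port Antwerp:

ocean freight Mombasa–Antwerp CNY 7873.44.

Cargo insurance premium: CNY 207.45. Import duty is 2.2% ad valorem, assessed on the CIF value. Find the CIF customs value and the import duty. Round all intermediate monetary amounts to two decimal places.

CIF value: CNY 12664.77; import duty: CNY 278.62

CIF = FOB price + freight + insurance
CIF = 4583.88 + 7873.44 + 207.45 = 12664.77
Import duty = 12664.77 × 2.2% = 278.62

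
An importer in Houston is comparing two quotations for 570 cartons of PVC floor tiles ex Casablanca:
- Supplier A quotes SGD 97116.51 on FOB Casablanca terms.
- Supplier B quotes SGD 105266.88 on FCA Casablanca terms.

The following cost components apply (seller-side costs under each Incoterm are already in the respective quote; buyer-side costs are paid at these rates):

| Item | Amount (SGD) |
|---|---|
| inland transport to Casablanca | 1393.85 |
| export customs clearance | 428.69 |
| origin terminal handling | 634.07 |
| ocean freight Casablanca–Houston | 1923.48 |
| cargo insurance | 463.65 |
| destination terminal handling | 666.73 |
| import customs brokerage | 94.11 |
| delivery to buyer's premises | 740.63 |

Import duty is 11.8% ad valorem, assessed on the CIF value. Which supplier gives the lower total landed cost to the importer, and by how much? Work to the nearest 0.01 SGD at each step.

Supplier A (FOB):
CIF value = FOB price + freight + insurance = 97116.51 + 1923.48 + 463.65 = 99503.64
Import duty = 99503.64 × 11.8% = 11741.43
Buyer bears (A): 1923.48 + 463.65 + 666.73 + 94.11 + 740.63 = 3888.60
Landed cost (A) = invoice 97116.51 + 3888.60 + duty 11741.43 = 112746.54
Supplier B (FCA):
CIF value = FCA price + origin terminal + freight + insurance = 105266.88 + 634.07 + 1923.48 + 463.65 = 108288.08
Import duty = 108288.08 × 11.8% = 12777.99
Buyer bears (B): 634.07 + 1923.48 + 463.65 + 666.73 + 94.11 + 740.63 = 4522.67
Landed cost (B) = invoice 105266.88 + 4522.67 + duty 12777.99 = 122567.54
Difference = |112746.54 − 122567.54| = 9821.00

Supplier A is cheaper by SGD 9821.00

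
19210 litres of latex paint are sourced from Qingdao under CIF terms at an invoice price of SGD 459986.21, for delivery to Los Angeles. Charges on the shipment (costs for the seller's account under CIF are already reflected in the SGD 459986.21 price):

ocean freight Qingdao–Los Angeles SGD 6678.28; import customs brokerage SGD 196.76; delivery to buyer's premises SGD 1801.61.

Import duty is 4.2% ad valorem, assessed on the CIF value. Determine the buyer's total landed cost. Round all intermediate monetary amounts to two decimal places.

CIF: the seller pays costs through ocean freight and marine insurance to the destination port.
Already in the invoice (seller's account under CIF): freight — exclude.
The CIF price already equals the CIF value: 459986.21
Import duty = 459986.21 × 4.2% = 19319.42
Buyer bears: brokerage 196.76 + delivery 1801.61 + duty 19319.42 = 21317.79
Landed cost = invoice 459986.21 + 21317.79 = 481304.00

Total landed cost: SGD 481304.00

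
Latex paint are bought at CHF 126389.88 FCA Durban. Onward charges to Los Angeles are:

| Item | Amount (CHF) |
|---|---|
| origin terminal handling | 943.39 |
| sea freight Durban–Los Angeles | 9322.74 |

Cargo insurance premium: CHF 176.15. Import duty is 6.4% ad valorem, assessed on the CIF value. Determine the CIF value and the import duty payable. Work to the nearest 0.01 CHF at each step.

CIF = FCA price + pre-shipment costs + freight + insurance
CIF = 126389.88 + 943.39 + 9322.74 + 176.15 = 136832.16
Import duty = 136832.16 × 6.4% = 8757.26

CIF value: CHF 136832.16; import duty: CHF 8757.26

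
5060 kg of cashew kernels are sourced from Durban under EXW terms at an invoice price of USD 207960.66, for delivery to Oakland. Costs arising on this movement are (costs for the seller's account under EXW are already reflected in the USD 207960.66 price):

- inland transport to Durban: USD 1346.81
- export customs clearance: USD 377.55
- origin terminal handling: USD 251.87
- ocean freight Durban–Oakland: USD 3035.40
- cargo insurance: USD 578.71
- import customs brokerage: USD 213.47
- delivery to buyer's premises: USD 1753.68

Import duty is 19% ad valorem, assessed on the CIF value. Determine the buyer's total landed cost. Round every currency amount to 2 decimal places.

EXW: the seller makes goods available at their premises; the buyer bears all onward costs.
CIF value = EXW price + inland to port + export clearance + origin terminal + freight + insurance = 207960.66 + 1346.81 + 377.55 + 251.87 + 3035.40 + 578.71 = 213551.00
Import duty = 213551.00 × 19% = 40574.69
Buyer bears: inland to port 1346.81 + export clearance 377.55 + origin terminal 251.87 + freight 3035.40 + insurance 578.71 + brokerage 213.47 + delivery 1753.68 + duty 40574.69 = 48132.18
Landed cost = invoice 207960.66 + 48132.18 = 256092.84

Total landed cost: USD 256092.84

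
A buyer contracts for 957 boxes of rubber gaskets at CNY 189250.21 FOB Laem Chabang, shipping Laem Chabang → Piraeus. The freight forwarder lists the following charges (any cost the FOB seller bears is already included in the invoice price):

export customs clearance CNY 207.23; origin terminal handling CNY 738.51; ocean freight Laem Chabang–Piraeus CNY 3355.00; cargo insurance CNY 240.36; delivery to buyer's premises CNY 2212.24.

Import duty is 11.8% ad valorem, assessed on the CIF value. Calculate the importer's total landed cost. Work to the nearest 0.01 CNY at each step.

Total landed cost: CNY 217813.59

FOB: the seller bears costs until goods are on board at the origin port; the buyer bears freight, insurance and all costs thereafter.
Already in the invoice (seller's account under FOB): export clearance, origin terminal — exclude.
CIF value = FOB price + freight + insurance = 189250.21 + 3355.00 + 240.36 = 192845.57
Import duty = 192845.57 × 11.8% = 22755.78
Buyer bears: freight 3355.00 + insurance 240.36 + delivery 2212.24 + duty 22755.78 = 28563.38
Landed cost = invoice 189250.21 + 28563.38 = 217813.59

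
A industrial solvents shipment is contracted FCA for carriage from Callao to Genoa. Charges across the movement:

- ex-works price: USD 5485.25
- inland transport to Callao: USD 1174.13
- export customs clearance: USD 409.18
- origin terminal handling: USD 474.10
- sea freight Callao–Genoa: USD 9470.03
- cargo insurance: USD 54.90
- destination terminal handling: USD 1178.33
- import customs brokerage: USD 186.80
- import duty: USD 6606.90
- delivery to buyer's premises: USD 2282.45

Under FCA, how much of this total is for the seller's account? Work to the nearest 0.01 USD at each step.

Seller's account: USD 7068.56

FCA: the seller delivers export-cleared goods to the carrier; the buyer bears costs from that point.
Seller's account: goods 5485.25 + inland to port 1174.13 + export clearance 409.18 = 7068.56
Buyer's account: origin terminal 474.10 + freight 9470.03 + insurance 54.90 + destination terminal 1178.33 + brokerage 186.80 + duty 6606.90 + delivery 2282.45 = 20253.51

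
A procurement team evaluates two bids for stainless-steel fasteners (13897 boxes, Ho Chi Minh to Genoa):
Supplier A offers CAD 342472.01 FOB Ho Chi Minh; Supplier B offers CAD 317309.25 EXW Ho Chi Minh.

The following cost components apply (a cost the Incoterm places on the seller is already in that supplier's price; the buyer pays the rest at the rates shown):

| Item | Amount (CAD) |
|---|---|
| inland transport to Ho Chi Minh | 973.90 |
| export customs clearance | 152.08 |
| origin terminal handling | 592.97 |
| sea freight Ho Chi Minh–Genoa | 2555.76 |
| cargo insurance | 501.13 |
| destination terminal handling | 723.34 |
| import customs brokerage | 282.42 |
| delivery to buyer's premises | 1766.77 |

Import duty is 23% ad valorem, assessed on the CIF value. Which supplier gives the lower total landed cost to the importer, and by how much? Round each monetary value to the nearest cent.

Supplier B is cheaper by CAD 28835.89

Supplier A (FOB):
CIF value = FOB price + freight + insurance = 342472.01 + 2555.76 + 501.13 = 345528.90
Import duty = 345528.90 × 23% = 79471.65
Buyer bears (A): 2555.76 + 501.13 + 723.34 + 282.42 + 1766.77 = 5829.42
Landed cost (A) = invoice 342472.01 + 5829.42 + duty 79471.65 = 427773.08
Supplier B (EXW):
CIF value = EXW price + inland to port + export clearance + origin terminal + freight + insurance = 317309.25 + 973.90 + 152.08 + 592.97 + 2555.76 + 501.13 = 322085.09
Import duty = 322085.09 × 23% = 74079.57
Buyer bears (B): 973.90 + 152.08 + 592.97 + 2555.76 + 501.13 + 723.34 + 282.42 + 1766.77 = 7548.37
Landed cost (B) = invoice 317309.25 + 7548.37 + duty 74079.57 = 398937.19
Difference = |427773.08 − 398937.19| = 28835.89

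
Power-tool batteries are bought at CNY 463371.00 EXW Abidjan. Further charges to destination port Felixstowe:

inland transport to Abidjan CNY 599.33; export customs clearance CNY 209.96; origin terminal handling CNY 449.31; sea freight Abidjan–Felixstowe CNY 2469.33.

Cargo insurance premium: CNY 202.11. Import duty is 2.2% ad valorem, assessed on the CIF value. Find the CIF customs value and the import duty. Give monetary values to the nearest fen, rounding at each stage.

CIF value: CNY 467301.04; import duty: CNY 10280.62

CIF = EXW price + pre-shipment costs + freight + insurance
CIF = 463371.00 + 599.33 + 209.96 + 449.31 + 2469.33 + 202.11 = 467301.04
Import duty = 467301.04 × 2.2% = 10280.62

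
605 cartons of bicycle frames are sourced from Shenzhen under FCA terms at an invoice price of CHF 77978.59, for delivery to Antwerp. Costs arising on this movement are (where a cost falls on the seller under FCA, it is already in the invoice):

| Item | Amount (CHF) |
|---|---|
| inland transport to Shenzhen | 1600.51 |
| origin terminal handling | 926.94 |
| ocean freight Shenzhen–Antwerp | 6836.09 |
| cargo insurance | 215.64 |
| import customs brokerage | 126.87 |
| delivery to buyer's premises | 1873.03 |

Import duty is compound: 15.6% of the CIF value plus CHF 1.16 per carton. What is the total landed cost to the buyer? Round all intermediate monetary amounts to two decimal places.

Total landed cost: CHF 102068.29

FCA: the seller delivers export-cleared goods to the carrier; the buyer bears costs from that point.
Already in the invoice (seller's account under FCA): inland to port — exclude.
CIF value = FCA price + origin terminal + freight + insurance = 77978.59 + 926.94 + 6836.09 + 215.64 = 85957.26
Ad valorem component: 85957.26 × 15.6% = 13409.33
Specific component: 605 × 1.16 = 701.80
Import duty = 13409.33 + 701.80 = 14111.13
Buyer bears: origin terminal 926.94 + freight 6836.09 + insurance 215.64 + brokerage 126.87 + delivery 1873.03 + duty 14111.13 = 24089.70
Landed cost = invoice 77978.59 + 24089.70 = 102068.29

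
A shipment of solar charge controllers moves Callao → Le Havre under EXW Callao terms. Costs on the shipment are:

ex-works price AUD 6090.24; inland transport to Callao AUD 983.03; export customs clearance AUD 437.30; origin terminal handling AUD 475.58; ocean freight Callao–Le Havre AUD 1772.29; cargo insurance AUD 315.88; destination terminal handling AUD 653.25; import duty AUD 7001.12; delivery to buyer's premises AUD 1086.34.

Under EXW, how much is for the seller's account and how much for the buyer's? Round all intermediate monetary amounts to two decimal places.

Seller: AUD 6090.24; buyer: AUD 12724.79

EXW: the seller makes goods available at their premises; the buyer bears all onward costs.
Seller's account: goods 6090.24 = 6090.24
Buyer's account: inland to port 983.03 + export clearance 437.30 + origin terminal 475.58 + freight 1772.29 + insurance 315.88 + destination terminal 653.25 + duty 7001.12 + delivery 1086.34 = 12724.79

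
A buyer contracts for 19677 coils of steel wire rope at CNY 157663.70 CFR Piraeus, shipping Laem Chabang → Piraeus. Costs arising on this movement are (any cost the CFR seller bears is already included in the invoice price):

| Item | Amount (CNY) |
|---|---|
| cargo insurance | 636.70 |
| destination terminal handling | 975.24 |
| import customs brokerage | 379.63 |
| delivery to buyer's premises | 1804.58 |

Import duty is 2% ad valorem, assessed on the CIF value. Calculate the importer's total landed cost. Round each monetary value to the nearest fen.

CFR: the seller pays costs through ocean freight to the destination port, but not insurance.
CIF value = CFR price + insurance = 157663.70 + 636.70 = 158300.40
Import duty = 158300.40 × 2% = 3166.01
Buyer bears: insurance 636.70 + destination terminal 975.24 + brokerage 379.63 + delivery 1804.58 + duty 3166.01 = 6962.16
Landed cost = invoice 157663.70 + 6962.16 = 164625.86

Total landed cost: CNY 164625.86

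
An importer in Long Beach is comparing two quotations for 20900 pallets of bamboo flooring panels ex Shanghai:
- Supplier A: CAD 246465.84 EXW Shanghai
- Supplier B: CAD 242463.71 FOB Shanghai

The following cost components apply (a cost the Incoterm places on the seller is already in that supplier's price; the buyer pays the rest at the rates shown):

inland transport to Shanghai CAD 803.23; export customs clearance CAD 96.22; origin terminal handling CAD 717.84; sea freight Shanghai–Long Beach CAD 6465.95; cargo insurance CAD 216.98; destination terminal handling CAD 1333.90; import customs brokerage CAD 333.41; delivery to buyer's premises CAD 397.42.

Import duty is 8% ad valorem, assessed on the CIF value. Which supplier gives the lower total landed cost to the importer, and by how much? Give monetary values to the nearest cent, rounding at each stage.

Supplier B is cheaper by CAD 6068.97

Supplier A (EXW):
CIF value = EXW price + inland to port + export clearance + origin terminal + freight + insurance = 246465.84 + 803.23 + 96.22 + 717.84 + 6465.95 + 216.98 = 254766.06
Import duty = 254766.06 × 8% = 20381.28
Buyer bears (A): 803.23 + 96.22 + 717.84 + 6465.95 + 216.98 + 1333.90 + 333.41 + 397.42 = 10364.95
Landed cost (A) = invoice 246465.84 + 10364.95 + duty 20381.28 = 277212.07
Supplier B (FOB):
CIF value = FOB price + freight + insurance = 242463.71 + 6465.95 + 216.98 = 249146.64
Import duty = 249146.64 × 8% = 19931.73
Buyer bears (B): 6465.95 + 216.98 + 1333.90 + 333.41 + 397.42 = 8747.66
Landed cost (B) = invoice 242463.71 + 8747.66 + duty 19931.73 = 271143.10
Difference = |277212.07 − 271143.10| = 6068.97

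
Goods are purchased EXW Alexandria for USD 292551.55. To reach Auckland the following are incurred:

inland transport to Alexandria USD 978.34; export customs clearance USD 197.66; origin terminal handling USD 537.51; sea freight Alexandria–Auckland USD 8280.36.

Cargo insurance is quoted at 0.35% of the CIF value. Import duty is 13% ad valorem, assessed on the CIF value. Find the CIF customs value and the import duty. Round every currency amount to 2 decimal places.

CIF value: USD 303608.05; import duty: USD 39469.05

Let C be the CIF value. C = EXW price + pre-shipment costs + freight + 0.35% × C
C − 0.35% × C = 292551.55 + 978.34 + 197.66 + 537.51 + 8280.36
0.9965 × C = 302545.42
C = 302545.42 / 0.9965 = 303608.05
Insurance premium = 0.35% × 303608.05 = 1062.63
Import duty = 303608.05 × 13% = 39469.05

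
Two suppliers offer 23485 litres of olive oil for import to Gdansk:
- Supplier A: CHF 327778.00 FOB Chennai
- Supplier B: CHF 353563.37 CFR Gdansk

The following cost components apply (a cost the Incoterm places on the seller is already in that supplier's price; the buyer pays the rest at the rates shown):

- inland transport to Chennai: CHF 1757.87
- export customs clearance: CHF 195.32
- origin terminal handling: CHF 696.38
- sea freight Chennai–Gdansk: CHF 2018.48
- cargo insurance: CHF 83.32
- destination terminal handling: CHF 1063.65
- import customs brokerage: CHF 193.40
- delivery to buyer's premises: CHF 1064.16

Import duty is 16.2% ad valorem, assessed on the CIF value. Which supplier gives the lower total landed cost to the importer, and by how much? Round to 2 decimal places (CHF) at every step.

Supplier A (FOB):
CIF value = FOB price + freight + insurance = 327778.00 + 2018.48 + 83.32 = 329879.80
Import duty = 329879.80 × 16.2% = 53440.53
Buyer bears (A): 2018.48 + 83.32 + 1063.65 + 193.40 + 1064.16 = 4423.01
Landed cost (A) = invoice 327778.00 + 4423.01 + duty 53440.53 = 385641.54
Supplier B (CFR):
CIF value = CFR price + insurance = 353563.37 + 83.32 = 353646.69
Import duty = 353646.69 × 16.2% = 57290.76
Buyer bears (B): 83.32 + 1063.65 + 193.40 + 1064.16 = 2404.53
Landed cost (B) = invoice 353563.37 + 2404.53 + duty 57290.76 = 413258.66
Difference = |385641.54 − 413258.66| = 27617.12

Supplier A is cheaper by CHF 27617.12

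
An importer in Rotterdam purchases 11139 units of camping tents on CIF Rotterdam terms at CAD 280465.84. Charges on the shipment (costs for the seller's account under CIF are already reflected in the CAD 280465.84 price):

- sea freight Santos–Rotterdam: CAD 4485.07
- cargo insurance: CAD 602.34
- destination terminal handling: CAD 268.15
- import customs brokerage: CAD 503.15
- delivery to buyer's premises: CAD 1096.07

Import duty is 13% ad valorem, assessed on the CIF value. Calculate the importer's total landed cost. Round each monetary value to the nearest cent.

Total landed cost: CAD 318793.77

CIF: the seller pays costs through ocean freight and marine insurance to the destination port.
Already in the invoice (seller's account under CIF): freight, insurance — exclude.
The CIF price already equals the CIF value: 280465.84
Import duty = 280465.84 × 13% = 36460.56
Buyer bears: destination terminal 268.15 + brokerage 503.15 + delivery 1096.07 + duty 36460.56 = 38327.93
Landed cost = invoice 280465.84 + 38327.93 = 318793.77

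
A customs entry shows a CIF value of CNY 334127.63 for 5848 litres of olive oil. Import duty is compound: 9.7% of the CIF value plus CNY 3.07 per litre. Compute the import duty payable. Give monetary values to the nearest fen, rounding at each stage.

Ad valorem component: 334127.63 × 9.7% = 32410.38
Specific component: 5848 × 3.07 = 17953.36
Import duty = 32410.38 + 17953.36 = 50363.74

Import duty: CNY 50363.74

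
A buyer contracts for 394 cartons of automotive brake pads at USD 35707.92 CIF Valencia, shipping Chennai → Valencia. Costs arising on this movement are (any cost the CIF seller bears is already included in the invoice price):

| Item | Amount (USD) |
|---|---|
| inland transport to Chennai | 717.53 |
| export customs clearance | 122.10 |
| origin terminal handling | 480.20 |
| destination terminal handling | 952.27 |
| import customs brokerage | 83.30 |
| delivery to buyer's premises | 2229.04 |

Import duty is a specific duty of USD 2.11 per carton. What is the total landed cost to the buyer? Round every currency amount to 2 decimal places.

CIF: the seller pays costs through ocean freight and marine insurance to the destination port.
Already in the invoice (seller's account under CIF): inland to port, export clearance, origin terminal — exclude.
The CIF price already equals the CIF value: 35707.92
Import duty = 394 × 2.11 = 831.34
Buyer bears: destination terminal 952.27 + brokerage 83.30 + delivery 2229.04 + duty 831.34 = 4095.95
Landed cost = invoice 35707.92 + 4095.95 = 39803.87

Total landed cost: USD 39803.87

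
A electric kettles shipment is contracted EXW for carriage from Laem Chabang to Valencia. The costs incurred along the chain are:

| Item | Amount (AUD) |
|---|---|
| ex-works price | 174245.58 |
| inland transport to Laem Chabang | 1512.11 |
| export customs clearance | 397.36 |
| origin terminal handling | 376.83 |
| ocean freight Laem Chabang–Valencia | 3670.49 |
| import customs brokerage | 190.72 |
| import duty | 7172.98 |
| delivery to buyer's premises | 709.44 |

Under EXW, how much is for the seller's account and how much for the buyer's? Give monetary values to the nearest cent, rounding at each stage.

EXW: the seller makes goods available at their premises; the buyer bears all onward costs.
Seller's account: goods 174245.58 = 174245.58
Buyer's account: inland to port 1512.11 + export clearance 397.36 + origin terminal 376.83 + freight 3670.49 + brokerage 190.72 + duty 7172.98 + delivery 709.44 = 14029.93

Seller: AUD 174245.58; buyer: AUD 14029.93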